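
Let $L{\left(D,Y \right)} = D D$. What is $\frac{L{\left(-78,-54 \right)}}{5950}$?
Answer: $\frac{3042}{2975} \approx 1.0225$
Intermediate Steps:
$L{\left(D,Y \right)} = D^{2}$
$\frac{L{\left(-78,-54 \right)}}{5950} = \frac{\left(-78\right)^{2}}{5950} = 6084 \cdot \frac{1}{5950} = \frac{3042}{2975}$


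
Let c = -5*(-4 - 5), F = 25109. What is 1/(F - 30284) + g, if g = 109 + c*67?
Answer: 16166699/5175 ≈ 3124.0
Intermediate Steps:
c = 45 (c = -5*(-9) = 45)
g = 3124 (g = 109 + 45*67 = 109 + 3015 = 3124)
1/(F - 30284) + g = 1/(25109 - 30284) + 3124 = 1/(-5175) + 3124 = -1/5175 + 3124 = 16166699/5175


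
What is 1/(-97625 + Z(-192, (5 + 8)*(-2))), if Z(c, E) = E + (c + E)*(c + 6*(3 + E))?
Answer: -1/25711 ≈ -3.8894e-5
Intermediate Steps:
Z(c, E) = E + (E + c)*(18 + c + 6*E) (Z(c, E) = E + (E + c)*(c + (18 + 6*E)) = E + (E + c)*(18 + c + 6*E))
1/(-97625 + Z(-192, (5 + 8)*(-2))) = 1/(-97625 + ((-192)² + 6*((5 + 8)*(-2))² + 18*(-192) + 19*((5 + 8)*(-2)) + 7*((5 + 8)*(-2))*(-192))) = 1/(-97625 + (36864 + 6*(13*(-2))² - 3456 + 19*(13*(-2)) + 7*(13*(-2))*(-192))) = 1/(-97625 + (36864 + 6*(-26)² - 3456 + 19*(-26) + 7*(-26)*(-192))) = 1/(-97625 + (36864 + 6*676 - 3456 - 494 + 34944)) = 1/(-97625 + (36864 + 4056 - 3456 - 494 + 34944)) = 1/(-97625 + 71914) = 1/(-25711) = -1/25711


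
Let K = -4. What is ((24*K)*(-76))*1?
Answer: 7296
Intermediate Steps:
((24*K)*(-76))*1 = ((24*(-4))*(-76))*1 = -96*(-76)*1 = 7296*1 = 7296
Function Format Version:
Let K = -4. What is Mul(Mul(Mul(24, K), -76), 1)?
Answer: 7296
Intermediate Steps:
Mul(Mul(Mul(24, K), -76), 1) = Mul(Mul(Mul(24, -4), -76), 1) = Mul(Mul(-96, -76), 1) = Mul(7296, 1) = 7296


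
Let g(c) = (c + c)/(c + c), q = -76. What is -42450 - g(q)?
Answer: -42451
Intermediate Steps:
g(c) = 1 (g(c) = (2*c)/((2*c)) = (2*c)*(1/(2*c)) = 1)
-42450 - g(q) = -42450 - 1*1 = -42450 - 1 = -42451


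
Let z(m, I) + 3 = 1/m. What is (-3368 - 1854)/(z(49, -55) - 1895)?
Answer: 255878/93001 ≈ 2.7513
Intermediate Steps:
z(m, I) = -3 + 1/m
(-3368 - 1854)/(z(49, -55) - 1895) = (-3368 - 1854)/((-3 + 1/49) - 1895) = -5222/((-3 + 1/49) - 1895) = -5222/(-146/49 - 1895) = -5222/(-93001/49) = -5222*(-49/93001) = 255878/93001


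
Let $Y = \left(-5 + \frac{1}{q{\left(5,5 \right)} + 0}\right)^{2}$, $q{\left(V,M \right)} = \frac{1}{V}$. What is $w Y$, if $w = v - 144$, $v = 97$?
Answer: $0$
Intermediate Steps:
$w = -47$ ($w = 97 - 144 = -47$)
$Y = 0$ ($Y = \left(-5 + \frac{1}{\frac{1}{5} + 0}\right)^{2} = \left(-5 + \frac{1}{\frac{1}{5}}\right)^{2} = \left(-5 + 5\right)^{2} = 0^{2} = 0$)
$w Y = \left(-47\right) 0 = 0$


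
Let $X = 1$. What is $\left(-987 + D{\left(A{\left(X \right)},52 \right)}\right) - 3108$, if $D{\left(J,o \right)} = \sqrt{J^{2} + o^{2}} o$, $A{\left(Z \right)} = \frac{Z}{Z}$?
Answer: $-4095 + 52 \sqrt{2705} \approx -1390.5$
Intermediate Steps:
$A{\left(Z \right)} = 1$
$D{\left(J,o \right)} = o \sqrt{J^{2} + o^{2}}$
$\left(-987 + D{\left(A{\left(X \right)},52 \right)}\right) - 3108 = \left(-987 + 52 \sqrt{1^{2} + 52^{2}}\right) - 3108 = \left(-987 + 52 \sqrt{1 + 2704}\right) - 3108 = \left(-987 + 52 \sqrt{2705}\right) - 3108 = -4095 + 52 \sqrt{2705}$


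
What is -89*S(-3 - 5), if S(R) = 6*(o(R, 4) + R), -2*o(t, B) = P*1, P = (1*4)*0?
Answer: 4272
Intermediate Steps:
P = 0 (P = 4*0 = 0)
o(t, B) = 0 (o(t, B) = -0 = -½*0 = 0)
S(R) = 6*R (S(R) = 6*(0 + R) = 6*R)
-89*S(-3 - 5) = -534*(-3 - 5) = -534*(-8) = -89*(-48) = 4272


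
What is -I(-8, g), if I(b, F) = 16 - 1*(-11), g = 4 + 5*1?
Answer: -27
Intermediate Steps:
g = 9 (g = 4 + 5 = 9)
I(b, F) = 27 (I(b, F) = 16 + 11 = 27)
-I(-8, g) = -1*27 = -27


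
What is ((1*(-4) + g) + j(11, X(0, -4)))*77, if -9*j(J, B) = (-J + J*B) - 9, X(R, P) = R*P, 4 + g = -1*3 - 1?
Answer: -6776/9 ≈ -752.89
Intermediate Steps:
g = -8 (g = -4 + (-1*3 - 1) = -4 + (-3 - 1) = -4 - 4 = -8)
X(R, P) = P*R
j(J, B) = 1 + J/9 - B*J/9 (j(J, B) = -((-J + J*B) - 9)/9 = -((-J + B*J) - 9)/9 = -(-9 - J + B*J)/9 = 1 + J/9 - B*J/9)
((1*(-4) + g) + j(11, X(0, -4)))*77 = ((1*(-4) - 8) + (1 + (1/9)*11 - 1/9*(-4*0)*11))*77 = ((-4 - 8) + (1 + 11/9 - 1/9*0*11))*77 = (-12 + (1 + 11/9 + 0))*77 = (-12 + 20/9)*77 = -88/9*77 = -6776/9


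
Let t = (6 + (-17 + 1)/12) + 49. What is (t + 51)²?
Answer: 98596/9 ≈ 10955.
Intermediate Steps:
t = 161/3 (t = (6 - 16*1/12) + 49 = (6 - 4/3) + 49 = 14/3 + 49 = 161/3 ≈ 53.667)
(t + 51)² = (161/3 + 51)² = (314/3)² = 98596/9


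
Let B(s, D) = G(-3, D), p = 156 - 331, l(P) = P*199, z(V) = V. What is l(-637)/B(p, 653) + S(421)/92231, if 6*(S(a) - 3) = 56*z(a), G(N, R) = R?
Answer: -35066731318/180680529 ≈ -194.08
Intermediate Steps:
l(P) = 199*P
p = -175
S(a) = 3 + 28*a/3 (S(a) = 3 + (56*a)/6 = 3 + 28*a/3)
B(s, D) = D
l(-637)/B(p, 653) + S(421)/92231 = (199*(-637))/653 + (3 + (28/3)*421)/92231 = -126763*1/653 + (3 + 11788/3)*(1/92231) = -126763/653 + (11797/3)*(1/92231) = -126763/653 + 11797/276693 = -35066731318/180680529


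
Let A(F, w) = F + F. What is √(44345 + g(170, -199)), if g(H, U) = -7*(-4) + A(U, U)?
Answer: 5*√1759 ≈ 209.70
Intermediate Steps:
A(F, w) = 2*F
g(H, U) = 28 + 2*U (g(H, U) = -7*(-4) + 2*U = 28 + 2*U)
√(44345 + g(170, -199)) = √(44345 + (28 + 2*(-199))) = √(44345 + (28 - 398)) = √(44345 - 370) = √43975 = 5*√1759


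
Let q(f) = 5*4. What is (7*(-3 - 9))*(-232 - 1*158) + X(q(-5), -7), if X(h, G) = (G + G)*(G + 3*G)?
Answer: 33152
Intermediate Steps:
q(f) = 20
X(h, G) = 8*G² (X(h, G) = (2*G)*(4*G) = 8*G²)
(7*(-3 - 9))*(-232 - 1*158) + X(q(-5), -7) = (7*(-3 - 9))*(-232 - 1*158) + 8*(-7)² = (7*(-12))*(-232 - 158) + 8*49 = -84*(-390) + 392 = 32760 + 392 = 33152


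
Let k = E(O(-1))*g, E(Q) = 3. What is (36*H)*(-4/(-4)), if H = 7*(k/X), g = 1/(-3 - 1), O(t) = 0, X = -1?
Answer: 189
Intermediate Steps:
g = -¼ (g = 1/(-4) = -¼ ≈ -0.25000)
k = -¾ (k = 3*(-¼) = -¾ ≈ -0.75000)
H = 21/4 (H = 7*(-¾/(-1)) = 7*(-¾*(-1)) = 7*(¾) = 21/4 ≈ 5.2500)
(36*H)*(-4/(-4)) = (36*(21/4))*(-4/(-4)) = 189*(-4*(-¼)) = 189*1 = 189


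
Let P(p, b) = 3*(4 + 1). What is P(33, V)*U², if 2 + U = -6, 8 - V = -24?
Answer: 960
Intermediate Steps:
V = 32 (V = 8 - 1*(-24) = 8 + 24 = 32)
P(p, b) = 15 (P(p, b) = 3*5 = 15)
U = -8 (U = -2 - 6 = -8)
P(33, V)*U² = 15*(-8)² = 15*64 = 960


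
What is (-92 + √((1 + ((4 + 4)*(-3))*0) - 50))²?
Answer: 8415 - 1288*I ≈ 8415.0 - 1288.0*I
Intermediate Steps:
(-92 + √((1 + ((4 + 4)*(-3))*0) - 50))² = (-92 + √((1 + (8*(-3))*0) - 50))² = (-92 + √((1 - 24*0) - 50))² = (-92 + √((1 + 0) - 50))² = (-92 + √(1 - 50))² = (-92 + √(-49))² = (-92 + 7*I)²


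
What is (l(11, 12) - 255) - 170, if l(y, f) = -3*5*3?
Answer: -470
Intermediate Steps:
l(y, f) = -45 (l(y, f) = -15*3 = -45)
(l(11, 12) - 255) - 170 = (-45 - 255) - 170 = -300 - 170 = -470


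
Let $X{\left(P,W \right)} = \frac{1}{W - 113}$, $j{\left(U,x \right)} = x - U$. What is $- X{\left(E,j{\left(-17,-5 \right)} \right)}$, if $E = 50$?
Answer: $\frac{1}{101} \approx 0.009901$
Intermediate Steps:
$X{\left(P,W \right)} = \frac{1}{-113 + W}$
$- X{\left(E,j{\left(-17,-5 \right)} \right)} = - \frac{1}{-113 - -12} = - \frac{1}{-113 + \left(-5 + 17\right)} = - \frac{1}{-113 + 12} = - \frac{1}{-101} = \left(-1\right) \left(- \frac{1}{101}\right) = \frac{1}{101}$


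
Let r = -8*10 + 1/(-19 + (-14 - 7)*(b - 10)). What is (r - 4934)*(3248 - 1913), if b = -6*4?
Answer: -930422643/139 ≈ -6.6937e+6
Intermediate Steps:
b = -24 (b = -2*12 = -24)
r = -55599/695 (r = -8*10 + 1/(-19 + (-14 - 7)*(-24 - 10)) = -80 + 1/(-19 - 21*(-34)) = -80 + 1/(-19 + 714) = -80 + 1/695 = -55599/695 ≈ -79.999)
(r - 4934)*(3248 - 1913) = (-55599/695 - 4934)*(3248 - 1913) = -3484729/695*1335 = -930422643/139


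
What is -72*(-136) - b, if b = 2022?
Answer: 7770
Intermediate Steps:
-72*(-136) - b = -72*(-136) - 1*2022 = 9792 - 2022 = 7770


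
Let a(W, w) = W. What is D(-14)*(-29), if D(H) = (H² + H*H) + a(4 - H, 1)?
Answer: -11890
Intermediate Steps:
D(H) = 4 - H + 2*H² (D(H) = (H² + H*H) + (4 - H) = (H² + H²) + (4 - H) = 2*H² + (4 - H) = 4 - H + 2*H²)
D(-14)*(-29) = (4 - 1*(-14) + 2*(-14)²)*(-29) = (4 + 14 + 2*196)*(-29) = (4 + 14 + 392)*(-29) = 410*(-29) = -11890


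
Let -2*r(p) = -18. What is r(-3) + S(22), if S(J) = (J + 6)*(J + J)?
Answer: 1241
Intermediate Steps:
r(p) = 9 (r(p) = -½*(-18) = 9)
S(J) = 2*J*(6 + J) (S(J) = (6 + J)*(2*J) = 2*J*(6 + J))
r(-3) + S(22) = 9 + 2*22*(6 + 22) = 9 + 2*22*28 = 9 + 1232 = 1241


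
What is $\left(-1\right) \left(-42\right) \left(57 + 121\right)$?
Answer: $7476$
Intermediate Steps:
$\left(-1\right) \left(-42\right) \left(57 + 121\right) = 42 \cdot 178 = 7476$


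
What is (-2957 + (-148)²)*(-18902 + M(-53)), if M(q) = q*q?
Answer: -304914071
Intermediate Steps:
M(q) = q²
(-2957 + (-148)²)*(-18902 + M(-53)) = (-2957 + (-148)²)*(-18902 + (-53)²) = (-2957 + 21904)*(-18902 + 2809) = 18947*(-16093) = -304914071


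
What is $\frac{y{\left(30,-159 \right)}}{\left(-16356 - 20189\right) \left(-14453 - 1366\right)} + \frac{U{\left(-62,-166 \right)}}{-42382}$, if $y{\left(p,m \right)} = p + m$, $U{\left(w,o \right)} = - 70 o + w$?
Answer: $- \frac{1113624526728}{4083543525935} \approx -0.27271$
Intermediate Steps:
$U{\left(w,o \right)} = w - 70 o$
$y{\left(p,m \right)} = m + p$
$\frac{y{\left(30,-159 \right)}}{\left(-16356 - 20189\right) \left(-14453 - 1366\right)} + \frac{U{\left(-62,-166 \right)}}{-42382} = \frac{-159 + 30}{\left(-16356 - 20189\right) \left(-14453 - 1366\right)} + \frac{-62 - -11620}{-42382} = - \frac{129}{\left(-36545\right) \left(-15819\right)} + \left(-62 + 11620\right) \left(- \frac{1}{42382}\right) = - \frac{129}{578105355} + 11558 \left(- \frac{1}{42382}\right) = \left(-129\right) \frac{1}{578105355} - \frac{5779}{21191} = - \frac{43}{192701785} - \frac{5779}{21191} = - \frac{1113624526728}{4083543525935}$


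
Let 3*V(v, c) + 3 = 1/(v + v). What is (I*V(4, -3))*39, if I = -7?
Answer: 2093/8 ≈ 261.63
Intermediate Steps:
V(v, c) = -1 + 1/(6*v) (V(v, c) = -1 + 1/(3*(v + v)) = -1 + 1/(3*((2*v))) = -1 + (1/(2*v))/3 = -1 + 1/(6*v))
(I*V(4, -3))*39 = -7*(⅙ - 1*4)/4*39 = -7*(⅙ - 4)/4*39 = -7*(-23)/(4*6)*39 = -7*(-23/24)*39 = (161/24)*39 = 2093/8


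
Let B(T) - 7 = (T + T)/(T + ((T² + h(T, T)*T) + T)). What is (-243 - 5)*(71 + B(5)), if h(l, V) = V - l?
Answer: -135904/7 ≈ -19415.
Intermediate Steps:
B(T) = 7 + 2*T/(T² + 2*T) (B(T) = 7 + (T + T)/(T + ((T² + (T - T)*T) + T)) = 7 + (2*T)/(T + ((T² + 0*T) + T)) = 7 + (2*T)/(T + ((T² + 0) + T)) = 7 + (2*T)/(T + (T² + T)) = 7 + (2*T)/(T + (T + T²)) = 7 + (2*T)/(T² + 2*T) = 7 + 2*T/(T² + 2*T))
(-243 - 5)*(71 + B(5)) = (-243 - 5)*(71 + (16 + 7*5)/(2 + 5)) = -248*(71 + (16 + 35)/7) = -248*(71 + (⅐)*51) = -248*(71 + 51/7) = -248*548/7 = -135904/7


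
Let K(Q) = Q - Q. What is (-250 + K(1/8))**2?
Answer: 62500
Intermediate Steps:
K(Q) = 0
(-250 + K(1/8))**2 = (-250 + 0)**2 = (-250)**2 = 62500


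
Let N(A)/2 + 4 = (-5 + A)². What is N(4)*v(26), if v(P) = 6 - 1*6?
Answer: 0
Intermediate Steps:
v(P) = 0 (v(P) = 6 - 6 = 0)
N(A) = -8 + 2*(-5 + A)²
N(4)*v(26) = (-8 + 2*(-5 + 4)²)*0 = (-8 + 2*(-1)²)*0 = (-8 + 2*1)*0 = (-8 + 2)*0 = -6*0 = 0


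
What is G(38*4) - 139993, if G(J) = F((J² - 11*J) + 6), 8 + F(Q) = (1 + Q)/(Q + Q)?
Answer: -6002661437/42876 ≈ -1.4000e+5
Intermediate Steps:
F(Q) = -8 + (1 + Q)/(2*Q) (F(Q) = -8 + (1 + Q)/(Q + Q) = -8 + (1 + Q)/((2*Q)) = -8 + (1 + Q)*(1/(2*Q)) = -8 + (1 + Q)/(2*Q))
G(J) = (-89 - 15*J² + 165*J)/(2*(6 + J² - 11*J)) (G(J) = (1 - 15*((J² - 11*J) + 6))/(2*((J² - 11*J) + 6)) = (1 - 15*(6 + J² - 11*J))/(2*(6 + J² - 11*J)) = (1 + (-90 - 15*J² + 165*J))/(2*(6 + J² - 11*J)) = (-89 - 15*J² + 165*J)/(2*(6 + J² - 11*J)))
G(38*4) - 139993 = (-89 - 15*(38*4)² + 165*(38*4))/(2*(6 + (38*4)² - 418*4)) - 139993 = (-89 - 15*152² + 165*152)/(2*(6 + 152² - 11*152)) - 139993 = (-89 - 15*23104 + 25080)/(2*(6 + 23104 - 1672)) - 139993 = (½)*(-89 - 346560 + 25080)/21438 - 139993 = (½)*(1/21438)*(-321569) - 139993 = -321569/42876 - 139993 = -6002661437/42876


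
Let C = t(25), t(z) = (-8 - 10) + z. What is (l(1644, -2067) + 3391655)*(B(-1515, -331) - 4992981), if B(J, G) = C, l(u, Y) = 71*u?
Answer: -17517245129146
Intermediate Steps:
t(z) = -18 + z
C = 7 (C = -18 + 25 = 7)
B(J, G) = 7
(l(1644, -2067) + 3391655)*(B(-1515, -331) - 4992981) = (71*1644 + 3391655)*(7 - 4992981) = (116724 + 3391655)*(-4992974) = 3508379*(-4992974) = -17517245129146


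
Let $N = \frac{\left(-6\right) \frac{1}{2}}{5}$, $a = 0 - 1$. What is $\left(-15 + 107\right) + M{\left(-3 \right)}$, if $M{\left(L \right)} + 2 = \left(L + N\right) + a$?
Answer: $\frac{427}{5} \approx 85.4$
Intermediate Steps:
$a = -1$
$N = - \frac{3}{5}$ ($N = \left(-6\right) \frac{1}{2} \cdot \frac{1}{5} = \left(-3\right) \frac{1}{5} = - \frac{3}{5} \approx -0.6$)
$M{\left(L \right)} = - \frac{18}{5} + L$ ($M{\left(L \right)} = -2 + \left(\left(L - \frac{3}{5}\right) - 1\right) = -2 + \left(\left(- \frac{3}{5} + L\right) - 1\right) = -2 + \left(- \frac{8}{5} + L\right) = - \frac{18}{5} + L$)
$\left(-15 + 107\right) + M{\left(-3 \right)} = \left(-15 + 107\right) - \frac{33}{5} = 92 - \frac{33}{5} = \frac{427}{5}$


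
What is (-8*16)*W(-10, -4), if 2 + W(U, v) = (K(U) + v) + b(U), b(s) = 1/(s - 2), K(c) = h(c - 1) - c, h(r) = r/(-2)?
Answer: -3616/3 ≈ -1205.3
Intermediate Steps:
h(r) = -r/2 (h(r) = r*(-1/2) = -r/2)
K(c) = 1/2 - 3*c/2 (K(c) = -(c - 1)/2 - c = -(-1 + c)/2 - c = (1/2 - c/2) - c = 1/2 - 3*c/2)
b(s) = 1/(-2 + s)
W(U, v) = -3/2 + v + 1/(-2 + U) - 3*U/2 (W(U, v) = -2 + (((1/2 - 3*U/2) + v) + 1/(-2 + U)) = -2 + ((1/2 + v - 3*U/2) + 1/(-2 + U)) = -2 + (1/2 + v + 1/(-2 + U) - 3*U/2) = -3/2 + v + 1/(-2 + U) - 3*U/2)
(-8*16)*W(-10, -4) = (-8*16)*((2 + (-2 - 10)*(-3 - 3*(-10) + 2*(-4)))/(2*(-2 - 10))) = -64*(2 - 12*(-3 + 30 - 8))/(-12) = -64*(-1)*(2 - 12*19)/12 = -64*(-1)*(2 - 228)/12 = -64*(-1)*(-226)/12 = -128*113/12 = -3616/3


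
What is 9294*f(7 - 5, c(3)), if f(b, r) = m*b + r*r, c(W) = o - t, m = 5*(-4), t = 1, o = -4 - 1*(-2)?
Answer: -288114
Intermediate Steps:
o = -2 (o = -4 + 2 = -2)
m = -20
c(W) = -3 (c(W) = -2 - 1*1 = -2 - 1 = -3)
f(b, r) = r**2 - 20*b (f(b, r) = -20*b + r*r = -20*b + r**2 = r**2 - 20*b)
9294*f(7 - 5, c(3)) = 9294*((-3)**2 - 20*(7 - 5)) = 9294*(9 - 20*2) = 9294*(9 - 40) = 9294*(-31) = -288114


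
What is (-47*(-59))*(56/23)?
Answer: 155288/23 ≈ 6751.6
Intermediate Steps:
(-47*(-59))*(56/23) = 2773*(56*(1/23)) = 2773*(56/23) = 155288/23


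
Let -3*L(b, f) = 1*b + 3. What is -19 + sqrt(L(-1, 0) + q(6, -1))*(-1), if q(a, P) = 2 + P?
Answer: -19 - sqrt(3)/3 ≈ -19.577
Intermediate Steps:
L(b, f) = -1 - b/3 (L(b, f) = -(1*b + 3)/3 = -(b + 3)/3 = -(3 + b)/3 = -1 - b/3)
-19 + sqrt(L(-1, 0) + q(6, -1))*(-1) = -19 + sqrt((-1 - 1/3*(-1)) + (2 - 1))*(-1) = -19 + sqrt((-1 + 1/3) + 1)*(-1) = -19 + sqrt(-2/3 + 1)*(-1) = -19 + sqrt(1/3)*(-1) = -19 + (sqrt(3)/3)*(-1) = -19 - sqrt(3)/3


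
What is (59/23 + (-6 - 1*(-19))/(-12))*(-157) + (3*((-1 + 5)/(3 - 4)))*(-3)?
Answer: -54277/276 ≈ -196.66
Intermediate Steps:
(59/23 + (-6 - 1*(-19))/(-12))*(-157) + (3*((-1 + 5)/(3 - 4)))*(-3) = (59*(1/23) + (-6 + 19)*(-1/12))*(-157) + (3*(4/(-1)))*(-3) = (59/23 + 13*(-1/12))*(-157) + (3*(4*(-1)))*(-3) = (59/23 - 13/12)*(-157) + (3*(-4))*(-3) = (409/276)*(-157) - 12*(-3) = -64213/276 + 36 = -54277/276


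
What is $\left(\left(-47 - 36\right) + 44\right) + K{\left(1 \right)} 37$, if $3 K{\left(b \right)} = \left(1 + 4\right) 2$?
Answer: $\frac{253}{3} \approx 84.333$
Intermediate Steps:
$K{\left(b \right)} = \frac{10}{3}$ ($K{\left(b \right)} = \frac{\left(1 + 4\right) 2}{3} = \frac{5 \cdot 2}{3} = \frac{1}{3} \cdot 10 = \frac{10}{3}$)
$\left(\left(-47 - 36\right) + 44\right) + K{\left(1 \right)} 37 = \left(\left(-47 - 36\right) + 44\right) + \frac{10}{3} \cdot 37 = \left(-83 + 44\right) + \frac{370}{3} = -39 + \frac{370}{3} = \frac{253}{3}$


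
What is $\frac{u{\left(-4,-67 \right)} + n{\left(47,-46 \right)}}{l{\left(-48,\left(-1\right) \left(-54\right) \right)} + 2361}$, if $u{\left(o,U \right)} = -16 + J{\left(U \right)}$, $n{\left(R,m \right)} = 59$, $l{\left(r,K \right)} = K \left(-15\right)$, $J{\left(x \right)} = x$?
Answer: $- \frac{8}{517} \approx -0.015474$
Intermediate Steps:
$l{\left(r,K \right)} = - 15 K$
$u{\left(o,U \right)} = -16 + U$
$\frac{u{\left(-4,-67 \right)} + n{\left(47,-46 \right)}}{l{\left(-48,\left(-1\right) \left(-54\right) \right)} + 2361} = \frac{\left(-16 - 67\right) + 59}{- 15 \left(\left(-1\right) \left(-54\right)\right) + 2361} = \frac{-83 + 59}{\left(-15\right) 54 + 2361} = - \frac{24}{-810 + 2361} = - \frac{24}{1551} = \left(-24\right) \frac{1}{1551} = - \frac{8}{517}$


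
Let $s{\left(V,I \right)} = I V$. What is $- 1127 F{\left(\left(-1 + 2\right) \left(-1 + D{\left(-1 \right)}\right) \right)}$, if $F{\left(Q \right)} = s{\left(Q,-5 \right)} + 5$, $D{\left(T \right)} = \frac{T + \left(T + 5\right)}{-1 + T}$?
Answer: $- \frac{39445}{2} \approx -19723.0$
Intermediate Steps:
$D{\left(T \right)} = \frac{5 + 2 T}{-1 + T}$ ($D{\left(T \right)} = \frac{T + \left(5 + T\right)}{-1 + T} = \frac{5 + 2 T}{-1 + T}$)
$F{\left(Q \right)} = 5 - 5 Q$ ($F{\left(Q \right)} = - 5 Q + 5 = 5 - 5 Q$)
$- 1127 F{\left(\left(-1 + 2\right) \left(-1 + D{\left(-1 \right)}\right) \right)} = - 1127 \left(5 - 5 \left(-1 + 2\right) \left(-1 + \frac{5 + 2 \left(-1\right)}{-1 - 1}\right)\right) = - 1127 \left(5 - 5 \cdot 1 \left(-1 + \frac{5 - 2}{-2}\right)\right) = - 1127 \left(5 - 5 \cdot 1 \left(-1 - \frac{3}{2}\right)\right) = - 1127 \left(5 - 5 \cdot 1 \left(- \frac{5}{2}\right)\right) = - 1127 \left(5 - - \frac{25}{2}\right) = - 1127 \left(5 + \frac{25}{2}\right) = \left(-1127\right) \frac{35}{2} = - \frac{39445}{2}$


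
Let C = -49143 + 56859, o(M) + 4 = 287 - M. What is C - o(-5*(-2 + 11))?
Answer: 7388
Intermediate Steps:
o(M) = 283 - M (o(M) = -4 + (287 - M) = 283 - M)
C = 7716
C - o(-5*(-2 + 11)) = 7716 - (283 - (-5)*(-2 + 11)) = 7716 - (283 - (-5)*9) = 7716 - (283 - 1*(-45)) = 7716 - (283 + 45) = 7716 - 1*328 = 7716 - 328 = 7388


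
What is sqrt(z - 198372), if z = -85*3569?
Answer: I*sqrt(501737) ≈ 708.33*I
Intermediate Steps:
z = -303365
sqrt(z - 198372) = sqrt(-303365 - 198372) = sqrt(-501737) = I*sqrt(501737)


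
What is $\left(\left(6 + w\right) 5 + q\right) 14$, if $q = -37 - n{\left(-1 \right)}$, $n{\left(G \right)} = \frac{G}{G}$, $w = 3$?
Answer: $98$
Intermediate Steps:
$n{\left(G \right)} = 1$
$q = -38$ ($q = -37 - 1 = -38$)
$\left(\left(6 + w\right) 5 + q\right) 14 = \left(\left(6 + 3\right) 5 - 38\right) 14 = \left(9 \cdot 5 - 38\right) 14 = \left(45 - 38\right) 14 = 7 \cdot 14 = 98$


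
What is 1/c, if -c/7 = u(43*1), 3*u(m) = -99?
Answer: 1/231 ≈ 0.0043290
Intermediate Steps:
u(m) = -33 (u(m) = (⅓)*(-99) = -33)
c = 231 (c = -7*(-33) = 231)
1/c = 1/231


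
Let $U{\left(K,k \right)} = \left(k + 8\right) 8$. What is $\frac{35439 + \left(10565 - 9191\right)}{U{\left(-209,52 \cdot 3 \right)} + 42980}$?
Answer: $\frac{12271}{14764} \approx 0.83114$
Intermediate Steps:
$U{\left(K,k \right)} = 64 + 8 k$ ($U{\left(K,k \right)} = \left(8 + k\right) 8 = 64 + 8 k$)
$\frac{35439 + \left(10565 - 9191\right)}{U{\left(-209,52 \cdot 3 \right)} + 42980} = \frac{35439 + \left(10565 - 9191\right)}{\left(64 + 8 \cdot 52 \cdot 3\right) + 42980} = \frac{35439 + 1374}{\left(64 + 8 \cdot 156\right) + 42980} = \frac{36813}{\left(64 + 1248\right) + 42980} = \frac{36813}{1312 + 42980} = \frac{36813}{44292} = 36813 \cdot \frac{1}{44292} = \frac{12271}{14764}$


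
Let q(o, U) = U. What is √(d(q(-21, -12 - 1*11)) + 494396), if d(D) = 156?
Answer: 2*√123638 ≈ 703.24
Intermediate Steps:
√(d(q(-21, -12 - 1*11)) + 494396) = √(156 + 494396) = √494552 = 2*√123638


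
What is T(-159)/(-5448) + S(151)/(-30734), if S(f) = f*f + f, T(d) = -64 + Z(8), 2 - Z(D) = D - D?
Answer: -30784247/41859708 ≈ -0.73541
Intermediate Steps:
Z(D) = 2 (Z(D) = 2 - (D - D) = 2 - 1*0 = 2 + 0 = 2)
T(d) = -62 (T(d) = -64 + 2 = -62)
S(f) = f + f² (S(f) = f² + f = f + f²)
T(-159)/(-5448) + S(151)/(-30734) = -62/(-5448) + (151*(1 + 151))/(-30734) = -62*(-1/5448) + (151*152)*(-1/30734) = 31/2724 + 22952*(-1/30734) = 31/2724 - 11476/15367 = -30784247/41859708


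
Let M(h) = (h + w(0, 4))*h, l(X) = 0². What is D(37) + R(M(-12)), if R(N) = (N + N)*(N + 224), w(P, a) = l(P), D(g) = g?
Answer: 106021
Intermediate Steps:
l(X) = 0
w(P, a) = 0
M(h) = h² (M(h) = (h + 0)*h = h*h = h²)
R(N) = 2*N*(224 + N) (R(N) = (2*N)*(224 + N) = 2*N*(224 + N))
D(37) + R(M(-12)) = 37 + 2*(-12)²*(224 + (-12)²) = 37 + 2*144*(224 + 144) = 37 + 2*144*368 = 37 + 105984 = 106021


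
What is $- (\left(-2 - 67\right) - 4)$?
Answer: $73$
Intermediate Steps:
$- (\left(-2 - 67\right) - 4) = - (-69 - 4) = \left(-1\right) \left(-73\right) = 73$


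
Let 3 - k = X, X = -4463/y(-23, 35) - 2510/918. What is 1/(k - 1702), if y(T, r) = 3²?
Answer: -459/550973 ≈ -0.00083307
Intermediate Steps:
y(T, r) = 9
X = -228868/459 (X = -4463/9 - 2510/918 = -4463*⅑ - 2510*1/918 = -4463/9 - 1255/459 = -228868/459 ≈ -498.62)
k = 230245/459 (k = 3 - 1*(-228868/459) = 3 + 228868/459 = 230245/459 ≈ 501.62)
1/(k - 1702) = 1/(230245/459 - 1702) = 1/(-550973/459) = -459/550973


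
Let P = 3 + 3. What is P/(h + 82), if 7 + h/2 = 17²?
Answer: 3/323 ≈ 0.0092879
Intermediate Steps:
h = 564 (h = -14 + 2*17² = -14 + 2*289 = -14 + 578 = 564)
P = 6
P/(h + 82) = 6/(564 + 82) = 6/646 = 6*(1/646) = 3/323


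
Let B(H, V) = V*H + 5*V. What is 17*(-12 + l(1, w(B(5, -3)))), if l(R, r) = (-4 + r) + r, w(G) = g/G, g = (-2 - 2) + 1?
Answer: -1343/5 ≈ -268.60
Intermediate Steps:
B(H, V) = 5*V + H*V (B(H, V) = H*V + 5*V = 5*V + H*V)
g = -3 (g = -4 + 1 = -3)
w(G) = -3/G
l(R, r) = -4 + 2*r
17*(-12 + l(1, w(B(5, -3)))) = 17*(-12 + (-4 + 2*(-3*(-1/(3*(5 + 5)))))) = 17*(-12 + (-4 + 2*(-3/((-3*10))))) = 17*(-12 + (-4 + 2*(-3/(-30)))) = 17*(-12 + (-4 + 2*(-3*(-1/30)))) = 17*(-12 + (-4 + 2*(1/10))) = 17*(-12 + (-4 + 1/5)) = 17*(-12 - 19/5) = 17*(-79/5) = -1343/5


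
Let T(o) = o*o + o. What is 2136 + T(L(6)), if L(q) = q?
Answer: 2178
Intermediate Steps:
T(o) = o + o² (T(o) = o² + o = o + o²)
2136 + T(L(6)) = 2136 + 6*(1 + 6) = 2136 + 6*7 = 2136 + 42 = 2178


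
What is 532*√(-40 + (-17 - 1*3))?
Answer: 1064*I*√15 ≈ 4120.9*I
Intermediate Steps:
532*√(-40 + (-17 - 1*3)) = 532*√(-40 + (-17 - 3)) = 532*√(-40 - 20) = 532*√(-60) = 532*(2*I*√15) = 1064*I*√15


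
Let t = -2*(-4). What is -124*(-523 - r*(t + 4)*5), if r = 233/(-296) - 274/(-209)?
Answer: 531639026/7733 ≈ 68749.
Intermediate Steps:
t = 8
r = 32407/61864 (r = 233*(-1/296) - 274*(-1/209) = -233/296 + 274/209 = 32407/61864 ≈ 0.52384)
-124*(-523 - r*(t + 4)*5) = -124*(-523 - 32407*(8 + 4)*5/61864) = -124*(-523 - 32407*12*5/61864) = -124*(-523 - 32407*60/61864) = -124*(-523 - 1*486105/15466) = -124*(-523 - 486105/15466) = -124*(-8574823/15466) = 531639026/7733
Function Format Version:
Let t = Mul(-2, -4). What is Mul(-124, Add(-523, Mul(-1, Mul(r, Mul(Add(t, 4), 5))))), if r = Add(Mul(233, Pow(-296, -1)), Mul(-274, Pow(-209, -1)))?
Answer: Rational(531639026, 7733) ≈ 68749.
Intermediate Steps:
t = 8
r = Rational(32407, 61864) (r = Add(Mul(233, Rational(-1, 296)), Mul(-274, Rational(-1, 209))) = Add(Rational(-233, 296), Rational(274, 209)) = Rational(32407, 61864) ≈ 0.52384)
Mul(-124, Add(-523, Mul(-1, Mul(r, Mul(Add(t, 4), 5))))) = Mul(-124, Add(-523, Mul(-1, Mul(Rational(32407, 61864), Mul(Add(8, 4), 5))))) = Mul(-124, Add(-523, Mul(-1, Mul(Rational(32407, 61864), Mul(12, 5))))) = Mul(-124, Add(-523, Mul(-1, Mul(Rational(32407, 61864), 60)))) = Mul(-124, Add(-523, Mul(-1, Rational(486105, 15466)))) = Mul(-124, Add(-523, Rational(-486105, 15466))) = Mul(-124, Rational(-8574823, 15466)) = Rational(531639026, 7733)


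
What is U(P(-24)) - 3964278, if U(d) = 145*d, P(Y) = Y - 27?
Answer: -3971673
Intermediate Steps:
P(Y) = -27 + Y
U(P(-24)) - 3964278 = 145*(-27 - 24) - 3964278 = 145*(-51) - 3964278 = -7395 - 3964278 = -3971673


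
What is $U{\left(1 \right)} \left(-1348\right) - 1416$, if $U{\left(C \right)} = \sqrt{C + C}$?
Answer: $-1416 - 1348 \sqrt{2} \approx -3322.4$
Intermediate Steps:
$U{\left(C \right)} = \sqrt{2} \sqrt{C}$ ($U{\left(C \right)} = \sqrt{2 C} = \sqrt{2} \sqrt{C}$)
$U{\left(1 \right)} \left(-1348\right) - 1416 = \sqrt{2} \sqrt{1} \left(-1348\right) - 1416 = \sqrt{2} \cdot 1 \left(-1348\right) - 1416 = \sqrt{2} \left(-1348\right) - 1416 = - 1348 \sqrt{2} - 1416 = -1416 - 1348 \sqrt{2}$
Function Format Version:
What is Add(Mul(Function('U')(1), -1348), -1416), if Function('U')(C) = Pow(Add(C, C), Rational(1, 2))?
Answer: Add(-1416, Mul(-1348, Pow(2, Rational(1, 2)))) ≈ -3322.4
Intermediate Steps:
Function('U')(C) = Mul(Pow(2, Rational(1, 2)), Pow(C, Rational(1, 2))) (Function('U')(C) = Pow(Mul(2, C), Rational(1, 2)) = Mul(Pow(2, Rational(1, 2)), Pow(C, Rational(1, 2))))
Add(Mul(Function('U')(1), -1348), -1416) = Add(Mul(Mul(Pow(2, Rational(1, 2)), Pow(1, Rational(1, 2))), -1348), -1416) = Add(Mul(Mul(Pow(2, Rational(1, 2)), 1), -1348), -1416) = Add(Mul(Pow(2, Rational(1, 2)), -1348), -1416) = Add(Mul(-1348, Pow(2, Rational(1, 2))), -1416) = Add(-1416, Mul(-1348, Pow(2, Rational(1, 2))))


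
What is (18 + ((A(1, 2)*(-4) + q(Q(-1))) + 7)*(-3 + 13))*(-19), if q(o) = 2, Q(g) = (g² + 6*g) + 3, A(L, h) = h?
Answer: -532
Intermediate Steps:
Q(g) = 3 + g² + 6*g
(18 + ((A(1, 2)*(-4) + q(Q(-1))) + 7)*(-3 + 13))*(-19) = (18 + ((2*(-4) + 2) + 7)*(-3 + 13))*(-19) = (18 + ((-8 + 2) + 7)*10)*(-19) = (18 + (-6 + 7)*10)*(-19) = (18 + 1*10)*(-19) = (18 + 10)*(-19) = 28*(-19) = -532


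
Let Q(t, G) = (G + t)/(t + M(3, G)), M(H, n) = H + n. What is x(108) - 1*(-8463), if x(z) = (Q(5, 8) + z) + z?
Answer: 138877/16 ≈ 8679.8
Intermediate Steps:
Q(t, G) = (G + t)/(3 + G + t) (Q(t, G) = (G + t)/(t + (3 + G)) = (G + t)/(3 + G + t))
x(z) = 13/16 + 2*z (x(z) = ((8 + 5)/(3 + 8 + 5) + z) + z = (13/16 + z) + z = 13/16 + 2*z)
x(108) - 1*(-8463) = (13/16 + 2*108) - 1*(-8463) = (13/16 + 216) + 8463 = 3469/16 + 8463 = 138877/16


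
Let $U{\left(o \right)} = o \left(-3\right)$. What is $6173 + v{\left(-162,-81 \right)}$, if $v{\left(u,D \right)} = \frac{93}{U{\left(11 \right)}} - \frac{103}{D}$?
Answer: $\frac{5498765}{891} \approx 6171.5$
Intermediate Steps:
$U{\left(o \right)} = - 3 o$
$v{\left(u,D \right)} = - \frac{31}{11} - \frac{103}{D}$ ($v{\left(u,D \right)} = \frac{93}{\left(-3\right) 11} - \frac{103}{D} = \frac{93}{-33} - \frac{103}{D} = 93 \left(- \frac{1}{33}\right) - \frac{103}{D} = - \frac{31}{11} - \frac{103}{D}$)
$6173 + v{\left(-162,-81 \right)} = 6173 - \left(\frac{31}{11} + \frac{103}{-81}\right) = 6173 - \frac{1378}{891} = \frac{5498765}{891}$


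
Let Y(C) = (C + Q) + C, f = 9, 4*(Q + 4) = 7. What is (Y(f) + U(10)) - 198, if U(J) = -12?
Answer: -777/4 ≈ -194.25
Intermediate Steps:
Q = -9/4 (Q = -4 + (¼)*7 = -4 + 7/4 = -9/4 ≈ -2.2500)
Y(C) = -9/4 + 2*C (Y(C) = (C - 9/4) + C = (-9/4 + C) + C = -9/4 + 2*C)
(Y(f) + U(10)) - 198 = ((-9/4 + 2*9) - 12) - 198 = ((-9/4 + 18) - 12) - 198 = (63/4 - 12) - 198 = 15/4 - 198 = -777/4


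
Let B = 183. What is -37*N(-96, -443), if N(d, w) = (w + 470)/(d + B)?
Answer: -333/29 ≈ -11.483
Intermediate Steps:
N(d, w) = (470 + w)/(183 + d) (N(d, w) = (w + 470)/(d + 183) = (470 + w)/(183 + d))
-37*N(-96, -443) = -37*(470 - 443)/(183 - 96) = -37*27/87 = -37*9/29 = -333/29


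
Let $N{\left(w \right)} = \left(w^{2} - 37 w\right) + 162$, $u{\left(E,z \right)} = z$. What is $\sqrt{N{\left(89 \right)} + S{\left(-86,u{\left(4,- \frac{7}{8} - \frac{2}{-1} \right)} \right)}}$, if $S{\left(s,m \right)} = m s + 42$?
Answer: $\frac{\sqrt{18941}}{2} \approx 68.813$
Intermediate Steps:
$N{\left(w \right)} = 162 + w^{2} - 37 w$
$S{\left(s,m \right)} = 42 + m s$
$\sqrt{N{\left(89 \right)} + S{\left(-86,u{\left(4,- \frac{7}{8} - \frac{2}{-1} \right)} \right)}} = \sqrt{\left(162 + 89^{2} - 3293\right) + \left(42 + \left(- \frac{7}{8} - \frac{2}{-1}\right) \left(-86\right)\right)} = \sqrt{\left(162 + 7921 - 3293\right) + \left(42 + \left(\left(-7\right) \frac{1}{8} - -2\right) \left(-86\right)\right)} = \sqrt{4790 + \left(42 + \left(- \frac{7}{8} + 2\right) \left(-86\right)\right)} = \sqrt{4790 + \left(42 + \frac{9}{8} \left(-86\right)\right)} = \sqrt{4790 + \left(42 - \frac{387}{4}\right)} = \sqrt{4790 - \frac{219}{4}} = \sqrt{\frac{18941}{4}} = \frac{\sqrt{18941}}{2}$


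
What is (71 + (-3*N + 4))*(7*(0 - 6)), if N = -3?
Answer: -3528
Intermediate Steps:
(71 + (-3*N + 4))*(7*(0 - 6)) = (71 + (-3*(-3) + 4))*(7*(0 - 6)) = (71 + (9 + 4))*(7*(-6)) = (71 + 13)*(-42) = 84*(-42) = -3528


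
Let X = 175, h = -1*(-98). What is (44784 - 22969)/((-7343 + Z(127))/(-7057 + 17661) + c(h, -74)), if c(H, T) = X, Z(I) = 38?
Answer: 46265252/369679 ≈ 125.15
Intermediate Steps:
h = 98
c(H, T) = 175
(44784 - 22969)/((-7343 + Z(127))/(-7057 + 17661) + c(h, -74)) = (44784 - 22969)/((-7343 + 38)/(-7057 + 17661) + 175) = 21815/(-7305/10604 + 175) = 21815/(1848395/10604) = 21815*(10604/1848395) = 46265252/369679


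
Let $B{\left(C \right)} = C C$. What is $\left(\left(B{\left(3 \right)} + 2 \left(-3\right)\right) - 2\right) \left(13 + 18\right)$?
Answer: $31$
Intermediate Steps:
$B{\left(C \right)} = C^{2}$
$\left(\left(B{\left(3 \right)} + 2 \left(-3\right)\right) - 2\right) \left(13 + 18\right) = \left(\left(3^{2} + 2 \left(-3\right)\right) - 2\right) \left(13 + 18\right) = \left(\left(9 - 6\right) - 2\right) 31 = \left(3 - 2\right) 31 = 1 \cdot 31 = 31$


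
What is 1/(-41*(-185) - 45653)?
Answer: -1/38068 ≈ -2.6269e-5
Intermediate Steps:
1/(-41*(-185) - 45653) = 1/(7585 - 45653) = 1/(-38068) = -1/38068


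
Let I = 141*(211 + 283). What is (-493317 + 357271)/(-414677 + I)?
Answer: 136046/345023 ≈ 0.39431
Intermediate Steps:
I = 69654 (I = 141*494 = 69654)
(-493317 + 357271)/(-414677 + I) = (-493317 + 357271)/(-414677 + 69654) = -136046/(-345023) = -136046*(-1/345023) = 136046/345023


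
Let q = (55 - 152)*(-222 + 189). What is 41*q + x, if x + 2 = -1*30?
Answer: 131209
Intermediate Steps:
x = -32 (x = -2 - 1*30 = -2 - 30 = -32)
q = 3201 (q = -97*(-33) = 3201)
41*q + x = 41*3201 - 32 = 131241 - 32 = 131209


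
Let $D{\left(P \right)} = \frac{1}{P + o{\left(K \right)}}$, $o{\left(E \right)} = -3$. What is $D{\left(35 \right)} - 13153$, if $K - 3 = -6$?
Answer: $- \frac{420895}{32} \approx -13153.0$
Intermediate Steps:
$K = -3$ ($K = 3 - 6 = -3$)
$D{\left(P \right)} = \frac{1}{-3 + P}$ ($D{\left(P \right)} = \frac{1}{P - 3} = \frac{1}{-3 + P}$)
$D{\left(35 \right)} - 13153 = \frac{1}{-3 + 35} - 13153 = \frac{1}{32} - 13153 = - \frac{420895}{32}$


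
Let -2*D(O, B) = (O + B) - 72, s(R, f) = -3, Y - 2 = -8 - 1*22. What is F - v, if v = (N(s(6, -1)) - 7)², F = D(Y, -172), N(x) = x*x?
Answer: 132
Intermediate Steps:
Y = -28 (Y = 2 + (-8 - 1*22) = 2 + (-8 - 22) = 2 - 30 = -28)
D(O, B) = 36 - B/2 - O/2 (D(O, B) = -((O + B) - 72)/2 = -((B + O) - 72)/2 = -(-72 + B + O)/2 = 36 - B/2 - O/2)
N(x) = x²
F = 136 (F = 36 - ½*(-172) - ½*(-28) = 36 + 86 + 14 = 136)
v = 4 (v = ((-3)² - 7)² = (9 - 7)² = 2² = 4)
F - v = 136 - 1*4 = 136 - 4 = 132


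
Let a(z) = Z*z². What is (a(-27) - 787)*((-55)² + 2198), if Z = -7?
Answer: -30763470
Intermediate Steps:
a(z) = -7*z²
(a(-27) - 787)*((-55)² + 2198) = (-7*(-27)² - 787)*((-55)² + 2198) = (-7*729 - 787)*(3025 + 2198) = (-5103 - 787)*5223 = -5890*5223 = -30763470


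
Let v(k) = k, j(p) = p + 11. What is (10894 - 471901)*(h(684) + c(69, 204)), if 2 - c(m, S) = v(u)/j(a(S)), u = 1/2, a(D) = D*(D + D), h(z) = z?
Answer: -52651330560765/166486 ≈ -3.1625e+8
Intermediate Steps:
a(D) = 2*D² (a(D) = D*(2*D) = 2*D²)
u = ½ ≈ 0.50000
j(p) = 11 + p
c(m, S) = 2 - 1/(2*(11 + 2*S²))
(10894 - 471901)*(h(684) + c(69, 204)) = (10894 - 471901)*(684 + (43 + 8*204²)/(2*(11 + 2*204²))) = -461007*(684 + (43 + 8*41616)/(2*(11 + 2*41616))) = -461007*(684 + (43 + 332928)/(2*(11 + 83232))) = -461007*(684 + (½)*332971/83243) = -461007*(684 + (½)*(1/83243)*332971) = -461007*(684 + 332971/166486) = -461007*114209395/166486 = -52651330560765/166486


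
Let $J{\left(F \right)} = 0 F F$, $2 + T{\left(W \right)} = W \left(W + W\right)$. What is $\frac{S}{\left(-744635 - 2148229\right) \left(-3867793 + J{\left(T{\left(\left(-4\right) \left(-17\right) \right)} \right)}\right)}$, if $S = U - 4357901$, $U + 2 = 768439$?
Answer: $- \frac{149561}{466208297048} \approx -3.208 \cdot 10^{-7}$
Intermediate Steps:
$U = 768437$ ($U = -2 + 768439 = 768437$)
$T{\left(W \right)} = -2 + 2 W^{2}$ ($T{\left(W \right)} = -2 + W \left(W + W\right) = -2 + W 2 W = -2 + 2 W^{2}$)
$J{\left(F \right)} = 0$ ($J{\left(F \right)} = 0 F = 0$)
$S = -3589464$ ($S = 768437 - 4357901 = -3589464$)
$\frac{S}{\left(-744635 - 2148229\right) \left(-3867793 + J{\left(T{\left(\left(-4\right) \left(-17\right) \right)} \right)}\right)} = - \frac{3589464}{\left(-744635 - 2148229\right) \left(-3867793 + 0\right)} = - \frac{3589464}{\left(-2892864\right) \left(-3867793\right)} = - \frac{3589464}{11188999129152} = \left(-3589464\right) \frac{1}{11188999129152} = - \frac{149561}{466208297048}$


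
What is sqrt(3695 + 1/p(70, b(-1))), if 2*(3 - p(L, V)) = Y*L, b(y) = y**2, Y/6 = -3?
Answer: 2*sqrt(370136622)/633 ≈ 60.786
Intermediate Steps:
Y = -18 (Y = 6*(-3) = -18)
p(L, V) = 3 + 9*L (p(L, V) = 3 - (-9)*L = 3 + 9*L)
sqrt(3695 + 1/p(70, b(-1))) = sqrt(3695 + 1/(3 + 9*70)) = sqrt(3695 + 1/(3 + 630)) = sqrt(3695 + 1/633) = sqrt(2338936/633) = 2*sqrt(370136622)/633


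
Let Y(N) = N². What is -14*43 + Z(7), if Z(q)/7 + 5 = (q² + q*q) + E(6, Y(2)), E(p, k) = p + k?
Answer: 119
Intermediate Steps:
E(p, k) = k + p
Z(q) = 35 + 14*q² (Z(q) = -35 + 7*((q² + q*q) + (2² + 6)) = -35 + 7*((q² + q²) + (4 + 6)) = -35 + 7*(2*q² + 10) = -35 + 7*(10 + 2*q²) = -35 + (70 + 14*q²) = 35 + 14*q²)
-14*43 + Z(7) = -14*43 + (35 + 14*7²) = -602 + (35 + 14*49) = -602 + (35 + 686) = -602 + 721 = 119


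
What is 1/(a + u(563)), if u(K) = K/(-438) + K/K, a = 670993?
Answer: 438/293894809 ≈ 1.4903e-6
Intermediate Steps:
u(K) = 1 - K/438 (u(K) = K*(-1/438) + 1 = -K/438 + 1 = 1 - K/438)
1/(a + u(563)) = 1/(670993 + (1 - 1/438*563)) = 1/(670993 + (1 - 563/438)) = 1/(670993 - 125/438) = 1/(293894809/438) = 438/293894809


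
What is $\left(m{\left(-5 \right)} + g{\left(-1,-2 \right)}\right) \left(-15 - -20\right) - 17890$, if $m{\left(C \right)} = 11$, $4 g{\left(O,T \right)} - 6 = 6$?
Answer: $-17820$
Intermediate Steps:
$g{\left(O,T \right)} = 3$ ($g{\left(O,T \right)} = \frac{3}{2} + \frac{1}{4} \cdot 6 = \frac{3}{2} + \frac{3}{2} = 3$)
$\left(m{\left(-5 \right)} + g{\left(-1,-2 \right)}\right) \left(-15 - -20\right) - 17890 = \left(11 + 3\right) \left(-15 - -20\right) - 17890 = 14 \left(-15 + 20\right) - 17890 = 14 \cdot 5 - 17890 = 70 - 17890 = -17820$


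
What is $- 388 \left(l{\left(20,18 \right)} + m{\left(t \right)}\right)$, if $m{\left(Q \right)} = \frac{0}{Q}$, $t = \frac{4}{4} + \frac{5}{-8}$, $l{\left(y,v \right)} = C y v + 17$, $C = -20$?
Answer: $2787004$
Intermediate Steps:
$l{\left(y,v \right)} = 17 - 20 v y$ ($l{\left(y,v \right)} = - 20 y v + 17 = - 20 v y + 17 = 17 - 20 v y$)
$t = \frac{3}{8}$ ($t = 4 \cdot \frac{1}{4} + 5 \left(- \frac{1}{8}\right) = 1 - \frac{5}{8} = \frac{3}{8} \approx 0.375$)
$m{\left(Q \right)} = 0$
$- 388 \left(l{\left(20,18 \right)} + m{\left(t \right)}\right) = - 388 \left(\left(17 - 360 \cdot 20\right) + 0\right) = - 388 \left(\left(17 - 7200\right) + 0\right) = - 388 \left(-7183 + 0\right) = \left(-388\right) \left(-7183\right) = 2787004$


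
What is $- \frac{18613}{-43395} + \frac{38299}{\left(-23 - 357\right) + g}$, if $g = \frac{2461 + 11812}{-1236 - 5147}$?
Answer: $- \frac{1173670965094}{11763965015} \approx -99.768$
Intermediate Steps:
$g = - \frac{14273}{6383}$ ($g = \frac{14273}{-6383} = 14273 \left(- \frac{1}{6383}\right) = - \frac{14273}{6383} \approx -2.2361$)
$- \frac{18613}{-43395} + \frac{38299}{\left(-23 - 357\right) + g} = - \frac{18613}{-43395} + \frac{38299}{\left(-23 - 357\right) - \frac{14273}{6383}} = \left(-18613\right) \left(- \frac{1}{43395}\right) + \frac{38299}{\left(-23 - 357\right) - \frac{14273}{6383}} = \frac{18613}{43395} + \frac{38299}{-380 - \frac{14273}{6383}} = \frac{18613}{43395} + \frac{38299}{- \frac{2439813}{6383}} = \frac{18613}{43395} + 38299 \left(- \frac{6383}{2439813}\right) = \frac{18613}{43395} - \frac{244462517}{2439813} = - \frac{1173670965094}{11763965015}$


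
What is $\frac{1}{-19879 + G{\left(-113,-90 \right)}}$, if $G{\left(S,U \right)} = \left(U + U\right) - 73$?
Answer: $- \frac{1}{20132} \approx -4.9672 \cdot 10^{-5}$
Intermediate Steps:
$G{\left(S,U \right)} = -73 + 2 U$ ($G{\left(S,U \right)} = 2 U - 73 = -73 + 2 U$)
$\frac{1}{-19879 + G{\left(-113,-90 \right)}} = \frac{1}{-19879 + \left(-73 + 2 \left(-90\right)\right)} = \frac{1}{-19879 - 253} = \frac{1}{-20132} = - \frac{1}{20132}$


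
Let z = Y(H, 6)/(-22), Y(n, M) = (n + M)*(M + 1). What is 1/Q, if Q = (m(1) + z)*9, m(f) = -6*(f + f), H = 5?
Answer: -2/279 ≈ -0.0071685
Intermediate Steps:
Y(n, M) = (1 + M)*(M + n) (Y(n, M) = (M + n)*(1 + M) = (1 + M)*(M + n))
m(f) = -12*f
z = -7/2 (z = (6 + 5 + 6² + 6*5)/(-22) = (6 + 5 + 36 + 30)*(-1/22) = 77*(-1/22) = -7/2 ≈ -3.5000)
Q = -279/2 (Q = (-12*1 - 7/2)*9 = (-12 - 7/2)*9 = -31/2*9 = -279/2 ≈ -139.50)
1/Q = 1/(-279/2) = -2/279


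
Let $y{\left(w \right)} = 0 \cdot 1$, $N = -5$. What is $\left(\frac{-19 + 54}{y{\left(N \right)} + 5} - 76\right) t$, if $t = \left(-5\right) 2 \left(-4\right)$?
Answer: $-2760$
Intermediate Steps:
$y{\left(w \right)} = 0$
$t = 40$ ($t = \left(-10\right) \left(-4\right) = 40$)
$\left(\frac{-19 + 54}{y{\left(N \right)} + 5} - 76\right) t = \left(\frac{-19 + 54}{0 + 5} - 76\right) 40 = \left(\frac{35}{5} - 76\right) 40 = \left(35 \cdot \frac{1}{5} - 76\right) 40 = \left(7 - 76\right) 40 = \left(-69\right) 40 = -2760$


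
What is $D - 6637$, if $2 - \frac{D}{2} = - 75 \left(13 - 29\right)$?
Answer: $-9033$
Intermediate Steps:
$D = -2396$ ($D = 4 - 2 \left(- 75 \left(13 - 29\right)\right) = 4 - 2 \left(\left(-75\right) \left(-16\right)\right) = 4 - 2400 = -2396$)
$D - 6637 = -2396 - 6637 = -9033$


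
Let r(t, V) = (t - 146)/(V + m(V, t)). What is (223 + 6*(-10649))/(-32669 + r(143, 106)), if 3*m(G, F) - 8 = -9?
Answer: 20183707/10356082 ≈ 1.9490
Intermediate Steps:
m(G, F) = -⅓ (m(G, F) = 8/3 + (⅓)*(-9) = 8/3 - 3 = -⅓)
r(t, V) = (-146 + t)/(-⅓ + V) (r(t, V) = (t - 146)/(V - ⅓) = (-146 + t)/(-⅓ + V))
(223 + 6*(-10649))/(-32669 + r(143, 106)) = (223 + 6*(-10649))/(-32669 + 3*(-146 + 143)/(-1 + 3*106)) = (223 - 63894)/(-32669 + 3*(-3)/(-1 + 318)) = -63671/(-32669 + 3*(-3)/317) = -63671/(-32669 + 3*(1/317)*(-3)) = -63671/(-32669 - 9/317) = -63671/(-10356082/317) = -63671*(-317/10356082) = 20183707/10356082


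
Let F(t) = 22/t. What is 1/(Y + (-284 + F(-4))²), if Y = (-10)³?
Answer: 4/331241 ≈ 1.2076e-5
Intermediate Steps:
Y = -1000
1/(Y + (-284 + F(-4))²) = 1/(-1000 + (-284 + 22/(-4))²) = 1/(-1000 + (-284 + 22*(-¼))²) = 1/(-1000 + (-284 - 11/2)²) = 1/(-1000 + (-579/2)²) = 1/(-1000 + 335241/4) = 1/(331241/4) = 4/331241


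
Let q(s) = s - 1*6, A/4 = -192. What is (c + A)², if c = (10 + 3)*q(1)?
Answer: 693889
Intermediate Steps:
A = -768 (A = 4*(-192) = -768)
q(s) = -6 + s (q(s) = s - 6 = -6 + s)
c = -65 (c = (10 + 3)*(-6 + 1) = 13*(-5) = -65)
(c + A)² = (-65 - 768)² = (-833)² = 693889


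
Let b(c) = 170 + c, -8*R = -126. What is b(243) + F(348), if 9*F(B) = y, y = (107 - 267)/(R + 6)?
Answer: 322739/783 ≈ 412.18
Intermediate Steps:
R = 63/4 (R = -1/8*(-126) = 63/4 ≈ 15.750)
y = -640/87 (y = (107 - 267)/(63/4 + 6) = -160/87/4 = -160*4/87 = -640/87 ≈ -7.3563)
F(B) = -640/783 (F(B) = (1/9)*(-640/87) = -640/783)
b(243) + F(348) = (170 + 243) - 640/783 = 413 - 640/783 = 322739/783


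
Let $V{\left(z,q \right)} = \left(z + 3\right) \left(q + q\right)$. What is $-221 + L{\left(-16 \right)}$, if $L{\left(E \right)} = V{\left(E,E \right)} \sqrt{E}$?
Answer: $-221 + 1664 i \approx -221.0 + 1664.0 i$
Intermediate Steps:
$V{\left(z,q \right)} = 2 q \left(3 + z\right)$ ($V{\left(z,q \right)} = \left(3 + z\right) 2 q = 2 q \left(3 + z\right)$)
$L{\left(E \right)} = 2 E^{\frac{3}{2}} \left(3 + E\right)$ ($L{\left(E \right)} = 2 E \left(3 + E\right) \sqrt{E} = 2 E^{\frac{3}{2}} \left(3 + E\right)$)
$-221 + L{\left(-16 \right)} = -221 + 2 \left(-16\right)^{\frac{3}{2}} \left(3 - 16\right) = -221 + 2 \left(- 64 i\right) \left(-13\right) = -221 + 1664 i$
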